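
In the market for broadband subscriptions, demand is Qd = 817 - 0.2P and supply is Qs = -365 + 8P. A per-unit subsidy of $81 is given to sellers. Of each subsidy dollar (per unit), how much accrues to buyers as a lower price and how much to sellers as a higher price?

Pre-subsidy: 817 - 0.2P = -365 + 8P gives P* = 5910/41, Q* = 32315/41.
With the subsidy, sellers receive Ps = Pb + 81 for each unit, where Pb is the price buyers pay.
Supply in terms of Pb becomes Qs = -365 + 8(Pb + 81) = 283 + 8Pb. Setting this equal to demand: 817 - 0.2Pb = 283 + 8Pb, so Pb = 2670/41.
Sellers receive Ps = 2670/41 + 81 = 5991/41; Q' = 817 − 0.2·(2670/41) = 32963/41.
Buyers' price falls by P* − Pb = 5910/41 − 2670/41 = 3240/41; sellers' price rises by Ps − P* = 5991/41 − 5910/41 = 81/41.

Buyers gain 3240/41 per unit; sellers gain 81/41 per unit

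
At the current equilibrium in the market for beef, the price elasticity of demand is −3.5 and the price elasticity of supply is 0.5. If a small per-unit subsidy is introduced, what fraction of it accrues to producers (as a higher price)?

For a small subsidy around the equilibrium, the benefit split depends on the relative slopes, which at a point are proportional to the elasticities.
Buyer share = εs/(εs + |εd|) = 0.5/(0.5 + 3.5) = 0.125; seller share = |εd|/(εs + |εd|) = 0.875.
So producers capture 0.875 of the subsidy.

Producer share = 0.875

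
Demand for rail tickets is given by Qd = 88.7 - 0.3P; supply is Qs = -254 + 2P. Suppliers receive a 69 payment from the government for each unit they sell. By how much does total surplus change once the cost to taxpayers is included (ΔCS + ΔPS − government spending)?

Pre-subsidy: 88.7 - 0.3P = -254 + 2P gives P* = 149, Q* = 44.
With the subsidy, sellers receive Ps = Pb + 69 for each unit, where Pb is the price buyers pay.
Supply in terms of Pb becomes Qs = -254 + 2(Pb + 69) = -116 + 2Pb. Setting this equal to demand: 88.7 - 0.3Pb = -116 + 2Pb, so Pb = 89.
Sellers receive Ps = 89 + 69 = 158; Q' = 88.7 − 0.3·89 = 62.
ΔCS = ½(44 + 62)(149 − 89) = 3180; ΔPS = ½(44 + 62)(158 − 149) = 477.
Government spending = 69 × 62 = 4278.
Net change = 3180 + 477 − 4278 = -621. The loss equals the DWL triangle ½·69·18.

Net change in total surplus = -621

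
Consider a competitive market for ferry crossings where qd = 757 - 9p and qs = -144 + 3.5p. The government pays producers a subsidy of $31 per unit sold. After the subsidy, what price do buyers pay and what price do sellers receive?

Buyers pay $63.4; sellers receive $94.4

Pre-subsidy: 757 - 9p = -144 + 3.5p gives p* = 72.08, q* = 108.28.
With the subsidy, sellers receive ps = pb + 31 for each unit, where pb is the price buyers pay.
Supply in terms of pb becomes qs = -144 + 3.5(pb + 31) = -35.5 + 3.5pb. Setting this equal to demand: 757 - 9pb = -35.5 + 3.5pb, so pb = 63.4.
Sellers receive ps = 63.4 + 31 = 94.4; q' = 757 − 9·63.4 = 186.4.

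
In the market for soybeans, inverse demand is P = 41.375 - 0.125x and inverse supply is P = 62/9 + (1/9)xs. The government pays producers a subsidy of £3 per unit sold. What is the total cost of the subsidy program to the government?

Government cost = 8097/17

Pre-subsidy: 41.375 - 0.125x = 62/9 + (1/9)x gives x* = 2483/17 and P* = 393/17.
With the subsidy, sellers receive Ps = Pb + 3 for each unit, where Pb is the price buyers pay.
On the curves, Pb = 41.375 - 0.125x and Ps = 62/9 + (1/9)x; the wedge Ps − Pb = 3 gives 62/9 + (1/9)x − (41.375 - 0.125x) = 3, so x' = 2699/17.
Then Pb = 41.375 − 0.125·(2699/17) = 366/17 and Ps = 62/9 + (1/9)·(2699/17) = 417/17.
Government outlay = subsidy × quantity = 3 × 2699/17 = 8097/17.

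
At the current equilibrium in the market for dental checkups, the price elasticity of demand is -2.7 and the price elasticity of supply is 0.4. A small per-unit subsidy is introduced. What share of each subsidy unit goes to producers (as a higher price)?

For a small subsidy around the equilibrium, the benefit split depends on the relative slopes, which at a point are proportional to the elasticities.
Buyer share = εs/(εs + |εd|) = 0.4/(0.4 + 2.7) = 4/31; seller share = |εd|/(εs + |εd|) = 27/31.
So producers capture 27/31 of the subsidy.

Producer share = 27/31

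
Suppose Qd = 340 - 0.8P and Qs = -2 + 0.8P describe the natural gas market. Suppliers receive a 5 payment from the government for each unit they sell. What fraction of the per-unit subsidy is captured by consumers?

Pre-subsidy: 340 - 0.8P = -2 + 0.8P gives P* = 213.75, Q* = 169.
With the subsidy, sellers receive Ps = Pb + 5 for each unit, where Pb is the price buyers pay.
Supply in terms of Pb becomes Qs = -2 + 0.8(Pb + 5) = 2 + 0.8Pb. Setting this equal to demand: 340 - 0.8Pb = 2 + 0.8Pb, so Pb = 211.25.
Sellers receive Ps = 211.25 + 5 = 216.25; Q' = 340 − 0.8·211.25 = 171.
Buyers' price falls by P* − Pb = 213.75 − 211.25 = 2.5; sellers' price rises by Ps − P* = 216.25 − 213.75 = 2.5.
So consumers capture 2.5/5 = 0.5 of each unit of subsidy.

Consumer share = 0.5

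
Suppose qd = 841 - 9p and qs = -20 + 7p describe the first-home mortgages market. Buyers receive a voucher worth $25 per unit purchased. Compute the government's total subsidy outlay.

Pre-subsidy: 841 - 9p = -20 + 7p gives p* = 53.8125, q* = 356.6875.
With the rebate, buyers effectively pay pb = ps − 25, where ps is the price sellers receive.
Demand in terms of ps becomes qd = 841 − 9(ps − 25) = 1066 - 9ps. Setting this equal to supply: 1066 - 9ps = -20 + 7ps, so ps = 67.875.
Buyers pay pb = 67.875 − 25 = 42.875; q' = -20 + 7·67.875 = 455.125.
Government outlay = subsidy × quantity = 25 × 455.125 = 11378.125.

Government cost = $11378.125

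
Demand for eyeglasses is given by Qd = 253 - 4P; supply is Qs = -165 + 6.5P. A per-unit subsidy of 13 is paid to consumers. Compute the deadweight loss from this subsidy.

Deadweight loss = 4394/21

Pre-subsidy: 253 - 4P = -165 + 6.5P gives P* = 836/21, Q* = 1969/21.
With the rebate, buyers effectively pay Pb = Ps − 13, where Ps is the price sellers receive.
Demand in terms of Ps becomes Qd = 253 − 4(Ps − 13) = 305 - 4Ps. Setting this equal to supply: 305 - 4Ps = -165 + 6.5Ps, so Ps = 940/21.
Buyers pay Pb = 940/21 − 13 = 667/21; Q' = -165 + 6.5·(940/21) = 2645/21.
The subsidy expands output by 2645/21 − 1969/21 = 676/21 past the efficient level; on those units the gap between marginal cost and willingness to pay runs from 0 up to 13.
DWL = ½ × 13 × 676/21 = 4394/21.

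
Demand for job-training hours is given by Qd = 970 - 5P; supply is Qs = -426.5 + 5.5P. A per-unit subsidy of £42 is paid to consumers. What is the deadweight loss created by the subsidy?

Pre-subsidy: 970 - 5P = -426.5 + 5.5P gives P* = 133, Q* = 305.
With the rebate, buyers effectively pay Pb = Ps − 42, where Ps is the price sellers receive.
Demand in terms of Ps becomes Qd = 970 − 5(Ps − 42) = 1180 - 5Ps. Setting this equal to supply: 1180 - 5Ps = -426.5 + 5.5Ps, so Ps = 153.
Buyers pay Pb = 153 − 42 = 111; Q' = -426.5 + 5.5·153 = 415.
The subsidy expands output by 415 − 305 = 110 past the efficient level; on those units the gap between marginal cost and willingness to pay runs from 0 up to 42.
DWL = ½ × 42 × 110 = 2310.

Deadweight loss = £2310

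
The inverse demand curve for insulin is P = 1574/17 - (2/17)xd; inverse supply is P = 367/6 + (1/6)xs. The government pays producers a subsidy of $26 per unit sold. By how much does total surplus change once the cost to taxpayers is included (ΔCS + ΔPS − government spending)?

Pre-subsidy: 1574/17 - (2/17)x = 367/6 + (1/6)x gives x* = 3205/29 and P* = 2308/29.
With the subsidy, sellers receive Ps = Pb + 26 for each unit, where Pb is the price buyers pay.
On the curves, Pb = 1574/17 - (2/17)x and Ps = 367/6 + (1/6)x; the wedge Ps − Pb = 26 gives 367/6 + (1/6)x − (1574/17 - (2/17)x) = 26, so x' = 5857/29.
Then Pb = 1574/17 − (2/17)·(5857/29) = 1996/29 and Ps = 367/6 + (1/6)·(5857/29) = 2750/29.
ΔCS = ½(3205/29 + 5857/29)(2308/29 − 1996/29) = 1413672/841; ΔPS = ½(3205/29 + 5857/29)(2750/29 − 2308/29) = 2002702/841.
Government spending = 26 × 5857/29 = 152282/29.
Net change = 1413672/841 + 2002702/841 − 152282/29 = -34476/29. The loss equals the DWL triangle ½·26·2652/29.

Net change in total surplus = -34476/29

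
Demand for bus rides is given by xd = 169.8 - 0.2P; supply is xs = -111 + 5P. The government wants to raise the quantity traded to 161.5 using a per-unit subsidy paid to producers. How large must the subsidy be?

At x = 161.5, invert demand for the buyer price: Pb = (169.8 − 161.5)/0.2 = 41.5; invert supply for the seller price: Ps = (161.5 − (-111))/5 = 54.5.
The subsidy must fill the gap: s = Ps − Pb = 54.5 − 41.5 = 13.

Required subsidy s = 13 per unit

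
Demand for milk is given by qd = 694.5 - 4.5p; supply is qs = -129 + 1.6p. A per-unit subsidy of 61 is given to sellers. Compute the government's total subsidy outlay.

Government cost = 9699

Pre-subsidy: 694.5 - 4.5p = -129 + 1.6p gives p* = 135, q* = 87.
With the subsidy, sellers receive ps = pb + 61 for each unit, where pb is the price buyers pay.
Supply in terms of pb becomes qs = -129 + 1.6(pb + 61) = -31.4 + 1.6pb. Setting this equal to demand: 694.5 - 4.5pb = -31.4 + 1.6pb, so pb = 119.
Sellers receive ps = 119 + 61 = 180; q' = 694.5 − 4.5·119 = 159.
Government outlay = subsidy × quantity = 61 × 159 = 9699.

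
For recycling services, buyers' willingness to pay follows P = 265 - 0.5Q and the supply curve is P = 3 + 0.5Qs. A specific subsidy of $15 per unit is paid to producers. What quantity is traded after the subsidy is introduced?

Q' = 277

Pre-subsidy: 265 - 0.5Q = 3 + 0.5Q gives Q* = 262 and P* = 134.
With the subsidy, sellers receive Ps = Pb + 15 for each unit, where Pb is the price buyers pay.
On the curves, Pb = 265 - 0.5Q and Ps = 3 + 0.5Q; the wedge Ps − Pb = 15 gives 3 + 0.5Q − (265 - 0.5Q) = 15, so Q' = 277.
Then Pb = 265 − 0.5·277 = 126.5 and Ps = 3 + 0.5·277 = 141.5.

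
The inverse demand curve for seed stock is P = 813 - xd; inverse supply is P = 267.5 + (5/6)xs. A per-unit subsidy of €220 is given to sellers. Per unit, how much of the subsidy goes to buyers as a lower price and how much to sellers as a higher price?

Buyers gain €120 per unit; sellers gain €100 per unit

Pre-subsidy: 813 - x = 267.5 + (5/6)x gives x* = 3273/11 and P* = 5670/11.
With the subsidy, sellers receive Ps = Pb + 220 for each unit, where Pb is the price buyers pay.
On the curves, Pb = 813 - x and Ps = 267.5 + (5/6)x; the wedge Ps − Pb = 220 gives 267.5 + (5/6)x − (813 - x) = 220, so x' = 4593/11.
Then Pb = 813 − 1·(4593/11) = 4350/11 and Ps = 267.5 + (5/6)·(4593/11) = 6770/11.
Buyers' price falls by P* − Pb = 5670/11 − 4350/11 = 120; sellers' price rises by Ps − P* = 6770/11 − 5670/11 = 100.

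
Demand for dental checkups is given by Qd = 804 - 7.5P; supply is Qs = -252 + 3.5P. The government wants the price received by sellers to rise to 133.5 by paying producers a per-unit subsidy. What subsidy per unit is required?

At a seller price of 133.5, quantity supplied is -252 + 3.5·133.5 = 215.25.
Buyers absorb 215.25 only when they pay Pb with 804 − 7.5·Pb = 215.25, i.e. Pb = 78.5.
s = Ps − Pb = 133.5 − 78.5 = 55.

Required subsidy s = 55 per unit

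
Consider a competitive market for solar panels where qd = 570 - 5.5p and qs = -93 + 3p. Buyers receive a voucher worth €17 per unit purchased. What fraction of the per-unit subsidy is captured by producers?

Pre-subsidy: 570 - 5.5p = -93 + 3p gives p* = 78, q* = 141.
With the rebate, buyers effectively pay pb = ps − 17, where ps is the price sellers receive.
Demand in terms of ps becomes qd = 570 − 5.5(ps − 17) = 663.5 - 5.5ps. Setting this equal to supply: 663.5 - 5.5ps = -93 + 3ps, so ps = 89.
Buyers pay pb = 89 − 17 = 72; q' = -93 + 3·89 = 174.
Buyers' price falls by p* − pb = 78 − 72 = 6; sellers' price rises by ps − p* = 89 − 78 = 11.
So producers capture 11/17 = 11/17 of each unit of subsidy.

Producer share = 11/17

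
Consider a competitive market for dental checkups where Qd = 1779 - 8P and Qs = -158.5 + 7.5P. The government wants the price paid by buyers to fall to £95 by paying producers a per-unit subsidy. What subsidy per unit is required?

At a buyer price of 95, quantity demanded is 1779 − 8·95 = 1019.
Sellers supply 1019 only when they receive Ps with -158.5 + 7.5·Ps = 1019, i.e. Ps = 157.
s = Ps − Pb = 157 − 95 = 62.

Required subsidy s = £62 per unit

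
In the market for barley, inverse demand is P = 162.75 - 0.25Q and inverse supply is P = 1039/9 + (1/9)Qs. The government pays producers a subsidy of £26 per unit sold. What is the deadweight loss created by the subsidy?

Deadweight loss = £936

Pre-subsidy: 162.75 - 0.25Q = 1039/9 + (1/9)Q gives Q* = 131 and P* = 130.
With the subsidy, sellers receive Ps = Pb + 26 for each unit, where Pb is the price buyers pay.
On the curves, Pb = 162.75 - 0.25Q and Ps = 1039/9 + (1/9)Q; the wedge Ps − Pb = 26 gives 1039/9 + (1/9)Q − (162.75 - 0.25Q) = 26, so Q' = 203.
Then Pb = 162.75 − 0.25·203 = 112 and Ps = 1039/9 + (1/9)·203 = 138.
The subsidy expands output by 203 − 131 = 72 past the efficient level; on those units the gap between marginal cost and willingness to pay runs from 0 up to 26.
DWL = ½ × 26 × 72 = 936.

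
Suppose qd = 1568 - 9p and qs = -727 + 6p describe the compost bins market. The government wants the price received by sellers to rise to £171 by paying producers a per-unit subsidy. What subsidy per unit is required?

At a seller price of 171, quantity supplied is -727 + 6·171 = 299.
Buyers absorb 299 only when they pay pb with 1568 − 9·pb = 299, i.e. pb = 141.
s = ps − pb = 171 − 141 = 30.

Required subsidy s = £30 per unit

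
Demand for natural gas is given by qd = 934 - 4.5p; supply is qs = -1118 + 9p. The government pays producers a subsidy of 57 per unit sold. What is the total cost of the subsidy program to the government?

Pre-subsidy: 934 - 4.5p = -1118 + 9p gives p* = 152, q* = 250.
With the subsidy, sellers receive ps = pb + 57 for each unit, where pb is the price buyers pay.
Supply in terms of pb becomes qs = -1118 + 9(pb + 57) = -605 + 9pb. Setting this equal to demand: 934 - 4.5pb = -605 + 9pb, so pb = 114.
Sellers receive ps = 114 + 57 = 171; q' = 934 − 4.5·114 = 421.
Government outlay = subsidy × quantity = 57 × 421 = 23997.

Government cost = 23997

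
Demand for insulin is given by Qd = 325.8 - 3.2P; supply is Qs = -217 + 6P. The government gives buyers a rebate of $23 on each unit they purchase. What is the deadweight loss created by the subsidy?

Pre-subsidy: 325.8 - 3.2P = -217 + 6P gives P* = 59, Q* = 137.
With the rebate, buyers effectively pay Pb = Ps − 23, where Ps is the price sellers receive.
Demand in terms of Ps becomes Qd = 325.8 − 3.2(Ps − 23) = 399.4 - 3.2Ps. Setting this equal to supply: 399.4 - 3.2Ps = -217 + 6Ps, so Ps = 67.
Buyers pay Pb = 67 − 23 = 44; Q' = -217 + 6·67 = 185.
The subsidy expands output by 185 − 137 = 48 past the efficient level; on those units the gap between marginal cost and willingness to pay runs from 0 up to 23.
DWL = ½ × 23 × 48 = 552.

Deadweight loss = $552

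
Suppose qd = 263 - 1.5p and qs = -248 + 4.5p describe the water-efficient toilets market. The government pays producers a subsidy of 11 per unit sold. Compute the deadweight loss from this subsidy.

Pre-subsidy: 263 - 1.5p = -248 + 4.5p gives p* = 511/6, q* = 135.25.
With the subsidy, sellers receive ps = pb + 11 for each unit, where pb is the price buyers pay.
Supply in terms of pb becomes qs = -248 + 4.5(pb + 11) = -198.5 + 4.5pb. Setting this equal to demand: 263 - 1.5pb = -198.5 + 4.5pb, so pb = 923/12.
Sellers receive ps = 923/12 + 11 = 1055/12; q' = 263 − 1.5·(923/12) = 147.625.
The subsidy expands output by 147.625 − 135.25 = 12.375 past the efficient level; on those units the gap between marginal cost and willingness to pay runs from 0 up to 11.
DWL = ½ × 11 × 12.375 = 68.0625.

Deadweight loss = 68.0625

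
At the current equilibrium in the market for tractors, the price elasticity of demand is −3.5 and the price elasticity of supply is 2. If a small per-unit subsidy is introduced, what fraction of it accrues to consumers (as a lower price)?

For a small subsidy around the equilibrium, the benefit split depends on the relative slopes, which at a point are proportional to the elasticities.
Buyer share = εs/(εs + |εd|) = 2/(2 + 3.5) = 4/11; seller share = |εd|/(εs + |εd|) = 7/11.

Consumer share = 4/11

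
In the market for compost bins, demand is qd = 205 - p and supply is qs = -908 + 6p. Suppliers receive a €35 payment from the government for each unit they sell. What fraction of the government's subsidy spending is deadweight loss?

Pre-subsidy: 205 - p = -908 + 6p gives p* = 159, q* = 46.
With the subsidy, sellers receive ps = pb + 35 for each unit, where pb is the price buyers pay.
Supply in terms of pb becomes qs = -908 + 6(pb + 35) = -698 + 6pb. Setting this equal to demand: 205 - pb = -698 + 6pb, so pb = 129.
Sellers receive ps = 129 + 35 = 164; q' = 205 − 1·129 = 76.
ΔCS = ½(46 + 76)(159 − 129) = 1830; ΔPS = ½(46 + 76)(164 − 159) = 305.
Government spending = 35 × 76 = 2660.
DWL = ½ × 35 × (76 − 46) = 525; fraction = 525 / 2660 = 15/76.

DWL / government spending = 15/76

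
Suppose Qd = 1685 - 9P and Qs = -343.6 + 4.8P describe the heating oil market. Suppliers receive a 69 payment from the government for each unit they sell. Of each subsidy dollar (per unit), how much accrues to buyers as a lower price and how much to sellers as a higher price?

Buyers gain 24 per unit; sellers gain 45 per unit

Pre-subsidy: 1685 - 9P = -343.6 + 4.8P gives P* = 147, Q* = 362.
With the subsidy, sellers receive Ps = Pb + 69 for each unit, where Pb is the price buyers pay.
Supply in terms of Pb becomes Qs = -343.6 + 4.8(Pb + 69) = -12.4 + 4.8Pb. Setting this equal to demand: 1685 - 9Pb = -12.4 + 4.8Pb, so Pb = 123.
Sellers receive Ps = 123 + 69 = 192; Q' = 1685 − 9·123 = 578.
Buyers' price falls by P* − Pb = 147 − 123 = 24; sellers' price rises by Ps − P* = 192 − 147 = 45.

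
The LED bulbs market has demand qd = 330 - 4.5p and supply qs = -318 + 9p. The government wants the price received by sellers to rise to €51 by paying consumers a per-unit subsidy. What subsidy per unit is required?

At a seller price of 51, quantity supplied is -318 + 9·51 = 141.
Buyers absorb 141 only when they pay pb with 330 − 4.5·pb = 141, i.e. pb = 42.
s = ps − pb = 51 − 42 = 9.

Required subsidy s = €9 per unit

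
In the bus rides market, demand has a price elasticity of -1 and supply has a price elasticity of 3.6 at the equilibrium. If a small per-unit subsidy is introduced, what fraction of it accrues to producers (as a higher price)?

For a small subsidy around the equilibrium, the benefit split depends on the relative slopes, which at a point are proportional to the elasticities.
Buyer share = εs/(εs + |εd|) = 3.6/(3.6 + 1) = 18/23; seller share = |εd|/(εs + |εd|) = 5/23.
So producers capture 5/23 of the subsidy.

Producer share = 5/23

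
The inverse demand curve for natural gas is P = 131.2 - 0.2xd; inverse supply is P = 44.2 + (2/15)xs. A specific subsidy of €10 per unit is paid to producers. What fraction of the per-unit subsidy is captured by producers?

Pre-subsidy: 131.2 - 0.2x = 44.2 + (2/15)x gives x* = 261 and P* = 79.
With the subsidy, sellers receive Ps = Pb + 10 for each unit, where Pb is the price buyers pay.
On the curves, Pb = 131.2 - 0.2x and Ps = 44.2 + (2/15)x; the wedge Ps − Pb = 10 gives 44.2 + (2/15)x − (131.2 - 0.2x) = 10, so x' = 291.
Then Pb = 131.2 − 0.2·291 = 73 and Ps = 44.2 + (2/15)·291 = 83.
Buyers' price falls by P* − Pb = 79 − 73 = 6; sellers' price rises by Ps − P* = 83 − 79 = 4.
So producers capture 4/10 = 0.4 of each unit of subsidy.

Producer share = 0.4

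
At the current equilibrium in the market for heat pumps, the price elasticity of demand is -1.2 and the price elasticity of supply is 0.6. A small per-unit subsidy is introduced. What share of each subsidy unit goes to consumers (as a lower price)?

For a small subsidy around the equilibrium, the benefit split depends on the relative slopes, which at a point are proportional to the elasticities.
Buyer share = εs/(εs + |εd|) = 0.6/(0.6 + 1.2) = 1/3; seller share = |εd|/(εs + |εd|) = 2/3.

Consumer share = 1/3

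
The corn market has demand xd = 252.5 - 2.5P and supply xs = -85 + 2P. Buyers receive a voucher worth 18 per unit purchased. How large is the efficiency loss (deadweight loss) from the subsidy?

Pre-subsidy: 252.5 - 2.5P = -85 + 2P gives P* = 75, x* = 65.
With the rebate, buyers effectively pay Pb = Ps − 18, where Ps is the price sellers receive.
Demand in terms of Ps becomes xd = 252.5 − 2.5(Ps − 18) = 297.5 - 2.5Ps. Setting this equal to supply: 297.5 - 2.5Ps = -85 + 2Ps, so Ps = 85.
Buyers pay Pb = 85 − 18 = 67; x' = -85 + 2·85 = 85.
The subsidy expands output by 85 − 65 = 20 past the efficient level; on those units the gap between marginal cost and willingness to pay runs from 0 up to 18.
DWL = ½ × 18 × 20 = 180.

Deadweight loss = 180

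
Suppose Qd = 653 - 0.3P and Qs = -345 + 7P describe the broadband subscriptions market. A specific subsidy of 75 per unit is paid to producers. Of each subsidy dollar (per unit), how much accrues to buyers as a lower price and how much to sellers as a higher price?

Pre-subsidy: 653 - 0.3P = -345 + 7P gives P* = 9980/73, Q* = 44675/73.
With the subsidy, sellers receive Ps = Pb + 75 for each unit, where Pb is the price buyers pay.
Supply in terms of Pb becomes Qs = -345 + 7(Pb + 75) = 180 + 7Pb. Setting this equal to demand: 653 - 0.3Pb = 180 + 7Pb, so Pb = 4730/73.
Sellers receive Ps = 4730/73 + 75 = 10205/73; Q' = 653 − 0.3·(4730/73) = 46250/73.
Buyers' price falls by P* − Pb = 9980/73 − 4730/73 = 5250/73; sellers' price rises by Ps − P* = 10205/73 − 9980/73 = 225/73.

Buyers gain 5250/73 per unit; sellers gain 225/73 per unit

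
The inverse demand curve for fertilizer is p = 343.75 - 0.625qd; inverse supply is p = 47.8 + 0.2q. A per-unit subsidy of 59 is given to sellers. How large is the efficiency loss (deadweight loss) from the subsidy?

Deadweight loss = 69620/33

Pre-subsidy: 343.75 - 0.625q = 47.8 + 0.2q gives q* = 3946/11 and p* = 1315/11.
With the subsidy, sellers receive ps = pb + 59 for each unit, where pb is the price buyers pay.
On the curves, pb = 343.75 - 0.625q and ps = 47.8 + 0.2q; the wedge ps − pb = 59 gives 47.8 + 0.2q − (343.75 - 0.625q) = 59, so q' = 14198/33.
Then pb = 343.75 − 0.625·(14198/33) = 2470/33 and ps = 47.8 + 0.2·(14198/33) = 4417/33.
The subsidy expands output by 14198/33 − 3946/11 = 2360/33 past the efficient level; on those units the gap between marginal cost and willingness to pay runs from 0 up to 59.
DWL = ½ × 59 × 2360/33 = 69620/33.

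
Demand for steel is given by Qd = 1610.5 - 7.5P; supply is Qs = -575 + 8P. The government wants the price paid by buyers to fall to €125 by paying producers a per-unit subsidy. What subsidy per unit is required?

Required subsidy s = €31 per unit

At a buyer price of 125, quantity demanded is 1610.5 − 7.5·125 = 673.
Sellers supply 673 only when they receive Ps with -575 + 8·Ps = 673, i.e. Ps = 156.
s = Ps − Pb = 156 − 125 = 31.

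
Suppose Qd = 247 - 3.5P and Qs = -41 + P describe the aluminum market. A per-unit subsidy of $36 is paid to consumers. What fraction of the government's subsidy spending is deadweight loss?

DWL / government spending = 14/51

Pre-subsidy: 247 - 3.5P = -41 + P gives P* = 64, Q* = 23.
With the rebate, buyers effectively pay Pb = Ps − 36, where Ps is the price sellers receive.
Demand in terms of Ps becomes Qd = 247 − 3.5(Ps − 36) = 373 - 3.5Ps. Setting this equal to supply: 373 - 3.5Ps = -41 + Ps, so Ps = 92.
Buyers pay Pb = 92 − 36 = 56; Q' = -41 + 1·92 = 51.
ΔCS = ½(23 + 51)(64 − 56) = 296; ΔPS = ½(23 + 51)(92 − 64) = 1036.
Government spending = 36 × 51 = 1836.
DWL = ½ × 36 × (51 − 23) = 504; fraction = 504 / 1836 = 14/51.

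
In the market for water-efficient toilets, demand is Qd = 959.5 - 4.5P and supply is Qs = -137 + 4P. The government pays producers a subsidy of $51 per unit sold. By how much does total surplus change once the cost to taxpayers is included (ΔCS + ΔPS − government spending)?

Net change in total surplus = -$2754

Pre-subsidy: 959.5 - 4.5P = -137 + 4P gives P* = 129, Q* = 379.
With the subsidy, sellers receive Ps = Pb + 51 for each unit, where Pb is the price buyers pay.
Supply in terms of Pb becomes Qs = -137 + 4(Pb + 51) = 67 + 4Pb. Setting this equal to demand: 959.5 - 4.5Pb = 67 + 4Pb, so Pb = 105.
Sellers receive Ps = 105 + 51 = 156; Q' = 959.5 − 4.5·105 = 487.
ΔCS = ½(379 + 487)(129 − 105) = 10392; ΔPS = ½(379 + 487)(156 − 129) = 11691.
Government spending = 51 × 487 = 24837.
Net change = 10392 + 11691 − 24837 = -2754. The loss equals the DWL triangle ½·51·108.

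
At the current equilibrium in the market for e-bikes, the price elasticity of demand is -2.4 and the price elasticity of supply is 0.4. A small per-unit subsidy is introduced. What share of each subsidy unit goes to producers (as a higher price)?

For a small subsidy around the equilibrium, the benefit split depends on the relative slopes, which at a point are proportional to the elasticities.
Buyer share = εs/(εs + |εd|) = 0.4/(0.4 + 2.4) = 1/7; seller share = |εd|/(εs + |εd|) = 6/7.
So producers capture 6/7 of the subsidy.

Producer share = 6/7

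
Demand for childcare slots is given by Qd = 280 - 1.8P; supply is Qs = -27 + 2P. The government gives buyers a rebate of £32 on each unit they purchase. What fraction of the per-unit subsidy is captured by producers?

Producer share = 9/19

Pre-subsidy: 280 - 1.8P = -27 + 2P gives P* = 1535/19, Q* = 2557/19.
With the rebate, buyers effectively pay Pb = Ps − 32, where Ps is the price sellers receive.
Demand in terms of Ps becomes Qd = 280 − 1.8(Ps − 32) = 337.6 - 1.8Ps. Setting this equal to supply: 337.6 - 1.8Ps = -27 + 2Ps, so Ps = 1823/19.
Buyers pay Pb = 1823/19 − 32 = 1215/19; Q' = -27 + 2·(1823/19) = 3133/19.
Buyers' price falls by P* − Pb = 1535/19 − 1215/19 = 320/19; sellers' price rises by Ps − P* = 1823/19 − 1535/19 = 288/19.
So producers capture (288/19)/32 = 9/19 of each unit of subsidy.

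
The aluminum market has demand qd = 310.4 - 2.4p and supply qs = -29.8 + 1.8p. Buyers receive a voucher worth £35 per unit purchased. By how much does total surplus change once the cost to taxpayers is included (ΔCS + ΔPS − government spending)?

Pre-subsidy: 310.4 - 2.4p = -29.8 + 1.8p gives p* = 81, q* = 116.
With the rebate, buyers effectively pay pb = ps − 35, where ps is the price sellers receive.
Demand in terms of ps becomes qd = 310.4 − 2.4(ps − 35) = 394.4 - 2.4ps. Setting this equal to supply: 394.4 - 2.4ps = -29.8 + 1.8ps, so ps = 101.
Buyers pay pb = 101 − 35 = 66; q' = -29.8 + 1.8·101 = 152.
ΔCS = ½(116 + 152)(81 − 66) = 2010; ΔPS = ½(116 + 152)(101 − 81) = 2680.
Government spending = 35 × 152 = 5320.
Net change = 2010 + 2680 − 5320 = -630. The loss equals the DWL triangle ½·35·36.

Net change in total surplus = -£630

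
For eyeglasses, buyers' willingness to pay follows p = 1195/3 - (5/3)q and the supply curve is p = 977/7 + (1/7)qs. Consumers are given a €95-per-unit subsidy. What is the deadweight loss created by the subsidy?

Deadweight loss = €2493.75

Pre-subsidy: 1195/3 - (5/3)q = 977/7 + (1/7)q gives q* = 143 and p* = 160.
With the rebate, buyers effectively pay pb = ps − 95, where ps is the price sellers receive.
On the curves, pb = 1195/3 - (5/3)q and ps = 977/7 + (1/7)q; the wedge ps − pb = 95 gives 977/7 + (1/7)q − (1195/3 - (5/3)q) = 95, so q' = 195.5.
Then pb = 1195/3 − (5/3)·195.5 = 72.5 and ps = 977/7 + (1/7)·195.5 = 167.5.
The subsidy expands output by 195.5 − 143 = 52.5 past the efficient level; on those units the gap between marginal cost and willingness to pay runs from 0 up to 95.
DWL = ½ × 95 × 52.5 = 2493.75.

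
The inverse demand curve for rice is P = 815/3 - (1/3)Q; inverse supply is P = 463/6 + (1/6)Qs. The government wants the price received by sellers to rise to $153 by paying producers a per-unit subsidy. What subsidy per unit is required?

At a seller price of 153, quantity supplied is -463 + 6·153 = 455.
Buyers absorb 455 only when they pay Pb = 815/3 − (1/3)·455 = 120.
s = Ps − Pb = 153 − 120 = 33.

Required subsidy s = $33 per unit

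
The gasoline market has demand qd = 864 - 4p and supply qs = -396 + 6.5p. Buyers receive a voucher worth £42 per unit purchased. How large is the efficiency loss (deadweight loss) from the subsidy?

Deadweight loss = £2184

Pre-subsidy: 864 - 4p = -396 + 6.5p gives p* = 120, q* = 384.
With the rebate, buyers effectively pay pb = ps − 42, where ps is the price sellers receive.
Demand in terms of ps becomes qd = 864 − 4(ps − 42) = 1032 - 4ps. Setting this equal to supply: 1032 - 4ps = -396 + 6.5ps, so ps = 136.
Buyers pay pb = 136 − 42 = 94; q' = -396 + 6.5·136 = 488.
The subsidy expands output by 488 − 384 = 104 past the efficient level; on those units the gap between marginal cost and willingness to pay runs from 0 up to 42.
DWL = ½ × 42 × 104 = 2184.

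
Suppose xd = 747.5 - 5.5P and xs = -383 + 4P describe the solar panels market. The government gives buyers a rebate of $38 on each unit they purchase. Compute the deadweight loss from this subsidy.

Pre-subsidy: 747.5 - 5.5P = -383 + 4P gives P* = 119, x* = 93.
With the rebate, buyers effectively pay Pb = Ps − 38, where Ps is the price sellers receive.
Demand in terms of Ps becomes xd = 747.5 − 5.5(Ps − 38) = 956.5 - 5.5Ps. Setting this equal to supply: 956.5 - 5.5Ps = -383 + 4Ps, so Ps = 141.
Buyers pay Pb = 141 − 38 = 103; x' = -383 + 4·141 = 181.
The subsidy expands output by 181 − 93 = 88 past the efficient level; on those units the gap between marginal cost and willingness to pay runs from 0 up to 38.
DWL = ½ × 38 × 88 = 1672.

Deadweight loss = $1672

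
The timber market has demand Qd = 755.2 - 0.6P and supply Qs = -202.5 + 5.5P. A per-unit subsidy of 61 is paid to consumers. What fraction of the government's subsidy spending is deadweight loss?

DWL / government spending = 33/1388

Pre-subsidy: 755.2 - 0.6P = -202.5 + 5.5P gives P* = 157, Q* = 661.
With the rebate, buyers effectively pay Pb = Ps − 61, where Ps is the price sellers receive.
Demand in terms of Ps becomes Qd = 755.2 − 0.6(Ps − 61) = 791.8 - 0.6Ps. Setting this equal to supply: 791.8 - 0.6Ps = -202.5 + 5.5Ps, so Ps = 163.
Buyers pay Pb = 163 − 61 = 102; Q' = -202.5 + 5.5·163 = 694.
ΔCS = ½(661 + 694)(157 − 102) = 37262.5; ΔPS = ½(661 + 694)(163 − 157) = 4065.
Government spending = 61 × 694 = 42334.
DWL = ½ × 61 × (694 − 661) = 1006.5; fraction = 1006.5 / 42334 = 33/1388.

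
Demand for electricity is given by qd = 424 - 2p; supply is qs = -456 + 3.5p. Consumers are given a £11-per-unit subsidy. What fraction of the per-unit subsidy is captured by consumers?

Consumer share = 7/11

Pre-subsidy: 424 - 2p = -456 + 3.5p gives p* = 160, q* = 104.
With the rebate, buyers effectively pay pb = ps − 11, where ps is the price sellers receive.
Demand in terms of ps becomes qd = 424 − 2(ps − 11) = 446 - 2ps. Setting this equal to supply: 446 - 2ps = -456 + 3.5ps, so ps = 164.
Buyers pay pb = 164 − 11 = 153; q' = -456 + 3.5·164 = 118.
Buyers' price falls by p* − pb = 160 − 153 = 7; sellers' price rises by ps − p* = 164 − 160 = 4.
So consumers capture 7/11 = 7/11 of each unit of subsidy.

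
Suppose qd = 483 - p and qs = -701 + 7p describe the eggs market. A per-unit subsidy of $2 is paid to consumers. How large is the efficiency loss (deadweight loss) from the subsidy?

Pre-subsidy: 483 - p = -701 + 7p gives p* = 148, q* = 335.
With the rebate, buyers effectively pay pb = ps − 2, where ps is the price sellers receive.
Demand in terms of ps becomes qd = 483 − 1(ps − 2) = 485 - ps. Setting this equal to supply: 485 - ps = -701 + 7ps, so ps = 148.25.
Buyers pay pb = 148.25 − 2 = 146.25; q' = -701 + 7·148.25 = 336.75.
The subsidy expands output by 336.75 − 335 = 1.75 past the efficient level; on those units the gap between marginal cost and willingness to pay runs from 0 up to 2.
DWL = ½ × 2 × 1.75 = 1.75.

Deadweight loss = $1.75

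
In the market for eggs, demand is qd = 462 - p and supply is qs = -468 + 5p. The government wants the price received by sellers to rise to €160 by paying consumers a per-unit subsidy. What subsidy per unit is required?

Required subsidy s = €30 per unit

At a seller price of 160, quantity supplied is -468 + 5·160 = 332.
Buyers absorb 332 only when they pay pb with 462 − 1·pb = 332, i.e. pb = 130.
s = ps − pb = 160 − 130 = 30.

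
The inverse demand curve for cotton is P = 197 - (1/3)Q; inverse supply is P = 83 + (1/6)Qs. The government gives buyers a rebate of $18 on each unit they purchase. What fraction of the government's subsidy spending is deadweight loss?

DWL / government spending = 3/44

Pre-subsidy: 197 - (1/3)Q = 83 + (1/6)Q gives Q* = 228 and P* = 121.
With the rebate, buyers effectively pay Pb = Ps − 18, where Ps is the price sellers receive.
On the curves, Pb = 197 - (1/3)Q and Ps = 83 + (1/6)Q; the wedge Ps − Pb = 18 gives 83 + (1/6)Q − (197 - (1/3)Q) = 18, so Q' = 264.
Then Pb = 197 − (1/3)·264 = 109 and Ps = 83 + (1/6)·264 = 127.
ΔCS = ½(228 + 264)(121 − 109) = 2952; ΔPS = ½(228 + 264)(127 − 121) = 1476.
Government spending = 18 × 264 = 4752.
DWL = ½ × 18 × (264 − 228) = 324; fraction = 324 / 4752 = 3/44.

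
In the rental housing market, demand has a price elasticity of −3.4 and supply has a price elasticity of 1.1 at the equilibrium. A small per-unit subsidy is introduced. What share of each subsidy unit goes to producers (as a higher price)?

Producer share = 34/45

For a small subsidy around the equilibrium, the benefit split depends on the relative slopes, which at a point are proportional to the elasticities.
Buyer share = εs/(εs + |εd|) = 1.1/(1.1 + 3.4) = 11/45; seller share = |εd|/(εs + |εd|) = 34/45.
So producers capture 34/45 of the subsidy.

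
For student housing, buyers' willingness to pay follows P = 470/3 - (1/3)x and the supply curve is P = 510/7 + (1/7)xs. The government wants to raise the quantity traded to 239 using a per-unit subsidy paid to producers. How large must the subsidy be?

At x = 239, from the demand curve buyers pay Pb = 470/3 − (1/3)·239 = 77; from the supply curve sellers need Ps = 510/7 + (1/7)·239 = 107.
The subsidy must fill the gap: s = Ps − Pb = 107 − 77 = 30.

Required subsidy s = 30 per unit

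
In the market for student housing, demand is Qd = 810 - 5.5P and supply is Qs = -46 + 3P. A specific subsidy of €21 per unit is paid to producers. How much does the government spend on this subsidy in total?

Pre-subsidy: 810 - 5.5P = -46 + 3P gives P* = 1712/17, Q* = 4354/17.
With the subsidy, sellers receive Ps = Pb + 21 for each unit, where Pb is the price buyers pay.
Supply in terms of Pb becomes Qs = -46 + 3(Pb + 21) = 17 + 3Pb. Setting this equal to demand: 810 - 5.5Pb = 17 + 3Pb, so Pb = 1586/17.
Sellers receive Ps = 1586/17 + 21 = 1943/17; Q' = 810 − 5.5·(1586/17) = 5047/17.
Government outlay = subsidy × quantity = 21 × 5047/17 = 105987/17.

Government cost = 105987/17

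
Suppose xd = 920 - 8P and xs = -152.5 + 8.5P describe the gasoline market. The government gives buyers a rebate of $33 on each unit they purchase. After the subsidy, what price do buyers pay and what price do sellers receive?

Buyers pay $48; sellers receive $81

Pre-subsidy: 920 - 8P = -152.5 + 8.5P gives P* = 65, x* = 400.
With the rebate, buyers effectively pay Pb = Ps − 33, where Ps is the price sellers receive.
Demand in terms of Ps becomes xd = 920 − 8(Ps − 33) = 1184 - 8Ps. Setting this equal to supply: 1184 - 8Ps = -152.5 + 8.5Ps, so Ps = 81.
Buyers pay Pb = 81 − 33 = 48; x' = -152.5 + 8.5·81 = 536.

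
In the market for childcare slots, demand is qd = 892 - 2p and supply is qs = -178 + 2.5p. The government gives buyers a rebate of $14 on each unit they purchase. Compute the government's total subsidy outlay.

Pre-subsidy: 892 - 2p = -178 + 2.5p gives p* = 2140/9, q* = 3748/9.
With the rebate, buyers effectively pay pb = ps − 14, where ps is the price sellers receive.
Demand in terms of ps becomes qd = 892 − 2(ps − 14) = 920 - 2ps. Setting this equal to supply: 920 - 2ps = -178 + 2.5ps, so ps = 244.
Buyers pay pb = 244 − 14 = 230; q' = -178 + 2.5·244 = 432.
Government outlay = subsidy × quantity = 14 × 432 = 6048.

Government cost = $6048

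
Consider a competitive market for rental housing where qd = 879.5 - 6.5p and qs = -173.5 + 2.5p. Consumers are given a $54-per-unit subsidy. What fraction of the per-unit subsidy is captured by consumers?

Pre-subsidy: 879.5 - 6.5p = -173.5 + 2.5p gives p* = 117, q* = 119.
With the rebate, buyers effectively pay pb = ps − 54, where ps is the price sellers receive.
Demand in terms of ps becomes qd = 879.5 − 6.5(ps − 54) = 1230.5 - 6.5ps. Setting this equal to supply: 1230.5 - 6.5ps = -173.5 + 2.5ps, so ps = 156.
Buyers pay pb = 156 − 54 = 102; q' = -173.5 + 2.5·156 = 216.5.
Buyers' price falls by p* − pb = 117 − 102 = 15; sellers' price rises by ps − p* = 156 − 117 = 39.
So consumers capture 15/54 = 5/18 of each unit of subsidy.

Consumer share = 5/18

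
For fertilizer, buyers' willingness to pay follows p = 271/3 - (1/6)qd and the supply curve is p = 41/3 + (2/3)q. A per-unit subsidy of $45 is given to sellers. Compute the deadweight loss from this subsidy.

Pre-subsidy: 271/3 - (1/6)q = 41/3 + (2/3)q gives q* = 92 and p* = 75.
With the subsidy, sellers receive ps = pb + 45 for each unit, where pb is the price buyers pay.
On the curves, pb = 271/3 - (1/6)q and ps = 41/3 + (2/3)q; the wedge ps − pb = 45 gives 41/3 + (2/3)q − (271/3 - (1/6)q) = 45, so q' = 146.
Then pb = 271/3 − (1/6)·146 = 66 and ps = 41/3 + (2/3)·146 = 111.
The subsidy expands output by 146 − 92 = 54 past the efficient level; on those units the gap between marginal cost and willingness to pay runs from 0 up to 45.
DWL = ½ × 45 × 54 = 1215.

Deadweight loss = $1215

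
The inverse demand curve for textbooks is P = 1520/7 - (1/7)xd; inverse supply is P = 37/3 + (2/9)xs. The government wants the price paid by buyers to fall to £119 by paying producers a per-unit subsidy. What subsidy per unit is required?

Required subsidy s = £46 per unit

At a buyer price of 119, quantity demanded is 1520 − 7·119 = 687.
Sellers supply 687 only when they receive Ps = 37/3 + (2/9)·687 = 165.
s = Ps − Pb = 165 − 119 = 46.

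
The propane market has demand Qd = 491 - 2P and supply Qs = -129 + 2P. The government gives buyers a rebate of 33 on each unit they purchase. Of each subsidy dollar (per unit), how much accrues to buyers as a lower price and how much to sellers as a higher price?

Pre-subsidy: 491 - 2P = -129 + 2P gives P* = 155, Q* = 181.
With the rebate, buyers effectively pay Pb = Ps − 33, where Ps is the price sellers receive.
Demand in terms of Ps becomes Qd = 491 − 2(Ps − 33) = 557 - 2Ps. Setting this equal to supply: 557 - 2Ps = -129 + 2Ps, so Ps = 171.5.
Buyers pay Pb = 171.5 − 33 = 138.5; Q' = -129 + 2·171.5 = 214.
Buyers' price falls by P* − Pb = 155 − 138.5 = 16.5; sellers' price rises by Ps − P* = 171.5 − 155 = 16.5.

Buyers gain 16.5 per unit; sellers gain 16.5 per unit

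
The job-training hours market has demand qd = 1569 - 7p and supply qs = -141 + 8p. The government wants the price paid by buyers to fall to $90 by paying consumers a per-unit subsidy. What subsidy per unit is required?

Required subsidy s = $45 per unit

At a buyer price of 90, quantity demanded is 1569 − 7·90 = 939.
Sellers supply 939 only when they receive ps with -141 + 8·ps = 939, i.e. ps = 135.
s = ps − pb = 135 − 90 = 45.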